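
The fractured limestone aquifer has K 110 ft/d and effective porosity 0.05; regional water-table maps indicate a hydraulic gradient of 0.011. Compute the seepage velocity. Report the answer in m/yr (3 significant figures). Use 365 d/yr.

2690 m/yr

K = 110 ft/d × 0.3048 = 33.53 m/d
q = Ki = 33.53 × 0.011 = 0.3688 m/d
Average linear velocity = 0.3688 / 0.05 = 7.376 m/d
   = 7.376 × 365 = 2690 m/yr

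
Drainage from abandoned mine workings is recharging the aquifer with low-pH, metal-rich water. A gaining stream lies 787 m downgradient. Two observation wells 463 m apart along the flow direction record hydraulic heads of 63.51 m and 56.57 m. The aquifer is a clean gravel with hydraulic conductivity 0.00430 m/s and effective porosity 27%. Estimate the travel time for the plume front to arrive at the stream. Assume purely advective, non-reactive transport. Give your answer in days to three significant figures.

Hydraulic gradient i = (63.51 − 56.57) / 463 = 6.94 / 463 = 0.01499
K = 0.00430 m/s × 86400 s/d = 371.5 m/d
Darcy flux q = K·i = 371.5 × 0.01499 = 5.569 m/d
v_s = q/n_e = 5.569/0.27 = 20.63 m/d
t = L / v = 787 / 20.63 = 38.16 d

38.2 days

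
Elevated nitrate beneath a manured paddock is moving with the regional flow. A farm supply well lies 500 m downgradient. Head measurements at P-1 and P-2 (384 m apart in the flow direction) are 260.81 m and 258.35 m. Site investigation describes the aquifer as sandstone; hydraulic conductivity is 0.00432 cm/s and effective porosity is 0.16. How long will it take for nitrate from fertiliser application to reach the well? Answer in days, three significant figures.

Hydraulic gradient i = (260.81 − 258.35) / 384 = 2.46 / 384 = 0.006406
K = 0.00432 cm/s × 864 = 3.732 m/d
Darcy flux q = K·i = 3.732 × 0.006406 = 0.02391 m/d
v = Ki/n = 3.732·0.006406/0.16 = 0.1494 m/d
t = L / v = 500 / 0.1494 = 3346 d

3350 days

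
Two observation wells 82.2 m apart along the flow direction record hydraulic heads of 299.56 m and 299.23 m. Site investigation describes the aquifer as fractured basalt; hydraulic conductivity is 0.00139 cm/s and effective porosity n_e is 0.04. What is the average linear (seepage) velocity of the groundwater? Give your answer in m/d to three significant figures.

0.121 m/d

Hydraulic gradient i = (299.56 − 299.23) / 82.2 = 0.33 / 82.2 = 0.004015
K = 0.00139 cm/s × 864 = 1.201 m/d
q = Ki = 1.201 × 0.004015 = 0.004821 m/d
v = Ki/n = 1.201·0.004015/0.04 = 0.1205 m/d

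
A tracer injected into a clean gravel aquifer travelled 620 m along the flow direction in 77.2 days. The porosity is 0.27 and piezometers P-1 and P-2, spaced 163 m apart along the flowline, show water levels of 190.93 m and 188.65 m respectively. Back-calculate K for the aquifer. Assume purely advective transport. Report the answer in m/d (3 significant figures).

155 m/d

Hydraulic gradient i = (190.93 − 188.65) / 163 = 2.28 / 163 = 0.01399
v = L / t = 620 / 77.2 = 8.031 m/d
K = v · n / i = 8.031 × 0.27 / 0.01399 = 155 m/d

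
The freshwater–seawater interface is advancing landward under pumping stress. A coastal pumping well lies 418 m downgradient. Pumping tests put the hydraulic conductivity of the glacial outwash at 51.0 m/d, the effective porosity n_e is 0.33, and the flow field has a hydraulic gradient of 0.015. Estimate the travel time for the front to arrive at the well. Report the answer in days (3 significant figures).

Specific discharge q = 51.0 × 0.015 = 0.7650 m/d
Seepage velocity v = q / n = 0.7650 / 0.33 = 2.318 m/d
t = L / v = 418 / 2.318 = 180.3 d

180 days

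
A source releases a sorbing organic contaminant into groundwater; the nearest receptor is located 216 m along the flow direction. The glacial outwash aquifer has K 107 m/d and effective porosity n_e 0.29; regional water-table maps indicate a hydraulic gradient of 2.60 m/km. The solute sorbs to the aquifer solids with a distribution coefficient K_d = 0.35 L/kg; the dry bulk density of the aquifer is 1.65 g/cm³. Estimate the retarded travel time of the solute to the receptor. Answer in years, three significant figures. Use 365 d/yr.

1.85 years

Specific discharge q = 107 × 0.0026 = 0.2782 m/d
v_s = q/n_e = 0.2782/0.29 = 0.9593 m/d
Retardation R = 1 + ρ_b·K_d/n = 1 + 1.65×0.35/0.29 = 2.991
Contaminant velocity v_c = v/R = 0.9593/2.991 = 0.3207 m/d
t = L/v_c = 216/0.3207 = 673.5 d
   = 673.5/365 = 1.85 yr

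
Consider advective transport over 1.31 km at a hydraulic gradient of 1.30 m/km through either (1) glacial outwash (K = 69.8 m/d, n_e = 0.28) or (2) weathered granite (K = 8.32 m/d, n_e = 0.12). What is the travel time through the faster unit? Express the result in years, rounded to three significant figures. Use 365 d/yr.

11.1 years

Unit 1 (glacial outwash): v = 69.8×0.0013/0.28 = 0.3241 m/d, t = 1310/0.3241 = 4042 d
Unit 2 (weathered granite): v = 8.32×0.0013/0.12 = 0.09013 m/d, t = 1310/0.09013 = 14530 d
Faster: 4042 d / 365 = 11.1 yr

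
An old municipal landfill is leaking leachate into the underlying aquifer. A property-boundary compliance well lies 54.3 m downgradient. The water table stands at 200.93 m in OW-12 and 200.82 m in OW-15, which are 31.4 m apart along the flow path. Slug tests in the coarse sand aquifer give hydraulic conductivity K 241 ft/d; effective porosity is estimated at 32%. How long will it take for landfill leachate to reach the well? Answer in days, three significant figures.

67.5 days

Hydraulic gradient i = (200.93 − 200.82) / 31.4 = 0.11 / 31.4 = 0.003503
K = 241 ft/d × 0.3048 = 73.46 m/d
Darcy flux q = K·i = 73.46 × 0.003503 = 0.2573 m/d
v_s = q/n_e = 0.2573/0.32 = 0.8042 m/d
t = L / v = 54.3 / 0.8042 = 67.52 d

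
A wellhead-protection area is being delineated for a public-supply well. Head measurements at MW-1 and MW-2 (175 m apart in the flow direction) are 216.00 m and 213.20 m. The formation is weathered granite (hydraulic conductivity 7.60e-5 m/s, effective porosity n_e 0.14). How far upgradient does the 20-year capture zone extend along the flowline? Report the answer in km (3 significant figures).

5.48 km

Hydraulic gradient i = (216.00 − 213.20) / 175 = 2.80 / 175 = 0.01600
K = 7.60e-5 m/s × 86400 s/d = 6.566 m/d
q = Ki = 6.566 × 0.01600 = 0.1051 m/d
Seepage velocity v = q / n = 0.1051 / 0.14 = 0.7504 m/d
T = 20 yr × 365 = 7300 d
L = v × T = 0.7504 × 7300 = 5478 m
   = 5.48 km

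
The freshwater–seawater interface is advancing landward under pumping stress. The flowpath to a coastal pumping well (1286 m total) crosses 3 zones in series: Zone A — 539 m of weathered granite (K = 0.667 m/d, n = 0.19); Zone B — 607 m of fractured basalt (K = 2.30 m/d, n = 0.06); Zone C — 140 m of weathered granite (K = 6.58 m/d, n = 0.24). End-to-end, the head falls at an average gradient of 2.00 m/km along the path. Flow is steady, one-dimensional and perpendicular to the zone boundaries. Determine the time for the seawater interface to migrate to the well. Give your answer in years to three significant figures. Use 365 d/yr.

Steady 1-D flow in series ⇒ the Darcy flux q is identical in every zone and the zone head losses add (resistances L/K in series).
Σ(L/K) = 539/0.667 + 607/2.30 + 140/6.58 = 808.1 + 263.9 + 21.28 = 1093 d
K_eq = L_total / Σ(L/K) = 1286 / 1093 = 1.176 m/d
q = K_eq · i = 1.176 × 0.0020 = 0.002353 m/d (same in every zone)
Zone A: v = q/n = 0.002353/0.19 = 0.01238 m/d → t_A = 539/0.01238 = 43530 d
Zone B: v = q/n = 0.002353/0.06 = 0.03921 m/d → t_B = 607/0.03921 = 15480 d
Zone C: v = q/n = 0.002353/0.24 = 0.009802 m/d → t_C = 140/0.009802 = 14280 d
Total t = 43530 + 15480 + 14280 = 73300 d
   = 73300 / 365 = 201 yr

201 years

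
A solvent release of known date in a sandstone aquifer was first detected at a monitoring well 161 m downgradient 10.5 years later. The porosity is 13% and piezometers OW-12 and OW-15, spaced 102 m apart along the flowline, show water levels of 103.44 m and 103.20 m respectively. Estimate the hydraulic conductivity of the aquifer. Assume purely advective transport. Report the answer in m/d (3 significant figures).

2.32 m/d

Hydraulic gradient i = (103.44 − 103.20) / 102 = 0.24 / 102 = 0.002353
t = 10.5 years = 3833 d
v = L / t = 161 / 3833 = 0.04201 m/d
K = v · n / i = 0.04201 × 0.13 / 0.002353 = 2.32 m/d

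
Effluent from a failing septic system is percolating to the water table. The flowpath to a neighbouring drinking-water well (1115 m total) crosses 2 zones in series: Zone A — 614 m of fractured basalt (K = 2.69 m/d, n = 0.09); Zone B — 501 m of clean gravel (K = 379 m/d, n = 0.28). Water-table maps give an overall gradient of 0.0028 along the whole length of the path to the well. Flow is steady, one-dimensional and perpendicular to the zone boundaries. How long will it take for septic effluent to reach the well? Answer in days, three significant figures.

For zones in series the flux q is common to all zones; the equivalent conductivity is the harmonic (thickness-weighted) mean, K_eq = L_total / Σ(L_j/K_j).
Σ(L/K) = 614/2.69 + 501/379 = 228.3 + 1.322 = 229.6 d
K_eq = L_total / Σ(L/K) = 1115 / 229.6 = 4.857 m/d
q = K_eq · i = 4.857 × 0.0028 = 0.01360 m/d (same in every zone)
Zone A: v = q/n = 0.01360/0.09 = 0.1511 m/d → t_A = 614/0.1511 = 4064 d
Zone B: v = q/n = 0.01360/0.28 = 0.04857 m/d → t_B = 501/0.04857 = 10320 d
Total t = 4064 + 10320 = 14380 d

14400 days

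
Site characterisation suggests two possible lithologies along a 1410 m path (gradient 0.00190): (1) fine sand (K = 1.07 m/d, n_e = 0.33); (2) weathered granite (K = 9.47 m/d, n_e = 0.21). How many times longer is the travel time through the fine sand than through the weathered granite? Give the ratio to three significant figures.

13.9

Unit 1 (fine sand): v = 1.07×0.0019/0.33 = 0.006161 m/d, t = 1410/0.006161 = 228900 d
Unit 2 (weathered granite): v = 9.47×0.0019/0.21 = 0.08568 m/d, t = 1410/0.08568 = 16460 d
t(fine sand) / t(weathered granite) = 228900/16460 = 13.9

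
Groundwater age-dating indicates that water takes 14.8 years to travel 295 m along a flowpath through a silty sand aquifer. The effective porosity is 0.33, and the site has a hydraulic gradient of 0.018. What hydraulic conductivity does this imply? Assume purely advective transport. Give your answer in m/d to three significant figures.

t = 14.8 years = 5402 d
v = L / t = 295 / 5402 = 0.05461 m/d
K = v · n / i = 0.05461 × 0.33 / 0.018 = 1.00 m/d

1.00 m/d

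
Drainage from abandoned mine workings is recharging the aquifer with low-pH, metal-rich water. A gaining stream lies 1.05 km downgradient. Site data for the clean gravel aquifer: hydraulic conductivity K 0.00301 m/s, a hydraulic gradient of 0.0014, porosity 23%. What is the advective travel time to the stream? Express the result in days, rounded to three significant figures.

K = 0.00301 m/s × 86400 s/d = 260.1 m/d
q = Ki = 260.1 × 0.0014 = 0.3641 m/d
v = Ki/n = 260.1·0.0014/0.23 = 1.583 m/d
L = 1.05 km = 1050 m
t = L / v = 1050 / 1.583 = 663.3 d

663 days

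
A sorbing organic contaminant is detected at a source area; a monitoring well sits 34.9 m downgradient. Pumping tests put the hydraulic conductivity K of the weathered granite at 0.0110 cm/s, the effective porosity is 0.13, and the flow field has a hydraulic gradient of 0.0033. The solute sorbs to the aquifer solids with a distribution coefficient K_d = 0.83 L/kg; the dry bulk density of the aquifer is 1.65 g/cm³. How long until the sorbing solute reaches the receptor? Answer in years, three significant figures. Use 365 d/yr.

4.57 years

K = 0.0110 cm/s × 864 = 9.504 m/d
Specific discharge q = 9.504 × 0.0033 = 0.03136 m/d
Average linear velocity = 0.03136 / 0.13 = 0.2413 m/d
Retardation R = 1 + ρ_b·K_d/n = 1 + 1.65×0.83/0.13 = 11.53
Contaminant velocity v_c = v/R = 0.2413/11.53 = 0.02092 m/d
t = L/v_c = 34.9/0.02092 = 1669 d
   = 1669/365 = 4.57 yr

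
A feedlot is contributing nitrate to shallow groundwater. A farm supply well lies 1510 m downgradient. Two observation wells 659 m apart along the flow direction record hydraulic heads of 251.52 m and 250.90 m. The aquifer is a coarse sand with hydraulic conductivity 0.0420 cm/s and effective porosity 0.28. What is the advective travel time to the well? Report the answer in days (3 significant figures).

12400 days

Hydraulic gradient i = (251.52 − 250.90) / 659 = 0.62 / 659 = 9.408e-4
K = 0.0420 cm/s × 864 = 36.29 m/d
q = Ki = 36.29 × 9.408e-4 = 0.03414 m/d
v_s = q/n_e = 0.03414/0.28 = 0.1219 m/d
t = L / v = 1510 / 0.1219 = 12380 d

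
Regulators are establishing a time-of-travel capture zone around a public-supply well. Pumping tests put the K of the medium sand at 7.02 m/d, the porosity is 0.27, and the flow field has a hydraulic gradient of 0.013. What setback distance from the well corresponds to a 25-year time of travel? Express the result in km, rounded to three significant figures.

q = Ki = 7.02 × 0.013 = 0.09126 m/d
v_s = q/n_e = 0.09126/0.27 = 0.3380 m/d
T = 25 yr × 365 = 9125 d
L = v × T = 0.3380 × 9125 = 3084 m
   = 3.08 km

3.08 km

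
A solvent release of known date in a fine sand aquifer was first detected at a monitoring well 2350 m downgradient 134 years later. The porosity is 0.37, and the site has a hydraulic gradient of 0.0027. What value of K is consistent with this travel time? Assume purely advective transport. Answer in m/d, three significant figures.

t = 134 years = 48910 d
v = L / t = 2350 / 48910 = 0.04805 m/d
K = v · n / i = 0.04805 × 0.37 / 0.0027 = 6.58 m/d

6.58 m/d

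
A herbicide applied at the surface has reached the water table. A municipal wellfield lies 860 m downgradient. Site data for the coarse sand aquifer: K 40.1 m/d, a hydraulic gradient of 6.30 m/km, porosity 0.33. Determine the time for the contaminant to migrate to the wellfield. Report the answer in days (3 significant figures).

1120 days

q = Ki = 40.1 × 0.0063 = 0.2526 m/d
Average linear velocity = 0.2526 / 0.33 = 0.7655 m/d
t = L / v = 860 / 0.7655 = 1123 d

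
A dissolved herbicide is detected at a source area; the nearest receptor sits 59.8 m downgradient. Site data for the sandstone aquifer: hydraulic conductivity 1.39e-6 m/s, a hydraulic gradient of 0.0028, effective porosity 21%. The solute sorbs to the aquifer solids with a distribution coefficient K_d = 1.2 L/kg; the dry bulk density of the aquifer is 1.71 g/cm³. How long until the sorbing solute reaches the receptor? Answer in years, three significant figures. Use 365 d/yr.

1100 years

K = 1.39e-6 m/s × 86400 s/d = 0.1201 m/d
Specific discharge q = 0.1201 × 0.0028 = 3.363e-4 m/d
Average linear velocity = 3.363e-4 / 0.21 = 0.001601 m/d
Retardation R = 1 + ρ_b·K_d/n = 1 + 1.71×1.2/0.21 = 10.77
Contaminant velocity v_c = v/R = 0.001601/10.77 = 1.487e-4 m/d
t = L/v_c = 59.8/1.487e-4 = 402300 d
   = 402300/365 = 1100 yr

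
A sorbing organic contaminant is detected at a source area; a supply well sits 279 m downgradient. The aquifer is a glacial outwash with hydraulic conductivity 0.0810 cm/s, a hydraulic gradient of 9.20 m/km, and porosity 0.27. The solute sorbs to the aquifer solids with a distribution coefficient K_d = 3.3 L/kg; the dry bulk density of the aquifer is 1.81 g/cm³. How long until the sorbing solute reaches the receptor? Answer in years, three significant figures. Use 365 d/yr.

K = 0.0810 cm/s × 864 = 69.98 m/d
Specific discharge q = 69.98 × 0.0092 = 0.6439 m/d
Seepage velocity v = q / n = 0.6439 / 0.27 = 2.385 m/d
Retardation R = 1 + ρ_b·K_d/n = 1 + 1.81×3.3/0.27 = 23.12
Contaminant velocity v_c = v/R = 2.385/23.12 = 0.1031 m/d
t = L/v_c = 279/0.1031 = 2705 d
   = 2705/365 = 7.41 yr

7.41 years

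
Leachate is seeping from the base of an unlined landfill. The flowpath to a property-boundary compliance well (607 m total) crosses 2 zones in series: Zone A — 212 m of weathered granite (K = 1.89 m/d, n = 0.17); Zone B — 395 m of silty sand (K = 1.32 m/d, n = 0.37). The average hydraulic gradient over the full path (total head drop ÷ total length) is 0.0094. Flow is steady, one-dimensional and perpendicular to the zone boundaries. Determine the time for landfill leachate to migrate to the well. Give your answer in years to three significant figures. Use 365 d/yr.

Steady 1-D flow in series ⇒ the Darcy flux q is identical in every zone and the zone head losses add (resistances L/K in series).
Σ(L/K) = 212/1.89 + 395/1.32 = 112.2 + 299.2 = 411.4 d
K_eq = L_total / Σ(L/K) = 607 / 411.4 = 1.475 m/d
q = K_eq · i = 1.475 × 0.0094 = 0.01387 m/d (same in every zone)
Zone A: v = q/n = 0.01387/0.17 = 0.08158 m/d → t_A = 212/0.08158 = 2599 d
Zone B: v = q/n = 0.01387/0.37 = 0.03748 m/d → t_B = 395/0.03748 = 10540 d
Total t = 2599 + 10540 = 13140 d
   = 13140 / 365 = 36.0 yr

36.0 years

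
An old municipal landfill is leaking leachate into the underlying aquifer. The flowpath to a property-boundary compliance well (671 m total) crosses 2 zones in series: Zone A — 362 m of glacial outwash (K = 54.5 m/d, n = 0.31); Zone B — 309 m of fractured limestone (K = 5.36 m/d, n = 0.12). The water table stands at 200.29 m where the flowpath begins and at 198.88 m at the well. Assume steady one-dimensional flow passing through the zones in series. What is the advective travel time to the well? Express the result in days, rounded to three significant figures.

6810 days

Total head drop ΔH = 200.29 − 198.88 = 1.41 m
Steady 1-D flow in series ⇒ the Darcy flux q is identical in every zone and the zone head losses add (resistances L/K in series).
Σ(L/K) = 362/54.5 + 309/5.36 = 6.642 + 57.65 = 64.29 d
q = ΔH / Σ(L/K) = 1.41 / 64.29 = 0.02193 m/d (same in every zone)
Zone A: v = q/n = 0.02193/0.31 = 0.07075 m/d → t_A = 362/0.07075 = 5117 d
Zone B: v = q/n = 0.02193/0.12 = 0.1828 m/d → t_B = 309/0.1828 = 1691 d
Total t = 5117 + 1691 = 6808 d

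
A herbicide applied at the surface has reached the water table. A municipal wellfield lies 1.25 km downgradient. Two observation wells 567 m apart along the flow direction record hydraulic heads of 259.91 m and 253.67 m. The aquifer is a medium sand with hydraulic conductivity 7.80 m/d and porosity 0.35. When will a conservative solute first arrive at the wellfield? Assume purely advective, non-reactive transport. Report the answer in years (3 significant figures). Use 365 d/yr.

14.0 years

Hydraulic gradient i = (259.91 − 253.67) / 567 = 6.24 / 567 = 0.01101
q = Ki = 7.80 × 0.01101 = 0.08584 m/d
Average linear velocity = 0.08584 / 0.35 = 0.2453 m/d
L = 1.25 km = 1250 m
t = L / v = 1250 / 0.2453 = 5097 d
   = 5097 / 365 = 14.0 yr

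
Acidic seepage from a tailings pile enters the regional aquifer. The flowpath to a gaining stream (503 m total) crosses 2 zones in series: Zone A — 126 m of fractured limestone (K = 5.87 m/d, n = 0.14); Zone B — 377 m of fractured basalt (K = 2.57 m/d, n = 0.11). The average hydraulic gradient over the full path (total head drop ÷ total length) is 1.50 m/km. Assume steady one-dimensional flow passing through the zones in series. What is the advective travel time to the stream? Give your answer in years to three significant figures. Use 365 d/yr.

Continuity: the same q passes through each zone, so ΔH = q·Σ(L_j/K_j) — the zones act as resistances in series.
Σ(L/K) = 126/5.87 + 377/2.57 = 21.47 + 146.7 = 168.2 d
K_eq = L_total / Σ(L/K) = 503 / 168.2 = 2.991 m/d
q = K_eq · i = 2.991 × 0.0015 = 0.004487 m/d (same in every zone)
Zone A: v = q/n = 0.004487/0.14 = 0.03205 m/d → t_A = 126/0.03205 = 3931 d
Zone B: v = q/n = 0.004487/0.11 = 0.04079 m/d → t_B = 377/0.04079 = 9243 d
Total t = 3931 + 9243 = 13170 d
   = 13170 / 365 = 36.1 yr

36.1 years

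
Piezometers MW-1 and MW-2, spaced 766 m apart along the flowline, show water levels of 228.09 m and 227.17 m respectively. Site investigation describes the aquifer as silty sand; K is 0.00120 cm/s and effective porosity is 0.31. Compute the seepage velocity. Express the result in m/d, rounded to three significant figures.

0.00402 m/d

Hydraulic gradient i = (228.09 − 227.17) / 766 = 0.92 / 766 = 0.001201
K = 0.00120 cm/s × 864 = 1.037 m/d
q = Ki = 1.037 × 0.001201 = 0.001245 m/d
v = Ki/n = 1.037·0.001201/0.31 = 0.004017 m/d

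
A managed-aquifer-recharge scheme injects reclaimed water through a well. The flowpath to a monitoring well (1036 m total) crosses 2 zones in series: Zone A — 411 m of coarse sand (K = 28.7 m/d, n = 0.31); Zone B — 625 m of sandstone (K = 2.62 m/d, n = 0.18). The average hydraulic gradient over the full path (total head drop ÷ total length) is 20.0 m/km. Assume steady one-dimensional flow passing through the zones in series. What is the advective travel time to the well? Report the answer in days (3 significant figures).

2930 days

Steady 1-D flow in series ⇒ the Darcy flux q is identical in every zone and the zone head losses add (resistances L/K in series).
Σ(L/K) = 411/28.7 + 625/2.62 = 14.32 + 238.5 = 252.9 d
K_eq = L_total / Σ(L/K) = 1036 / 252.9 = 4.097 m/d
q = K_eq · i = 4.097 × 0.020 = 0.08194 m/d (same in every zone)
Zone A: v = q/n = 0.08194/0.31 = 0.2643 m/d → t_A = 411/0.2643 = 1555 d
Zone B: v = q/n = 0.08194/0.18 = 0.4552 m/d → t_B = 625/0.4552 = 1373 d
Total t = 1555 + 1373 = 2928 d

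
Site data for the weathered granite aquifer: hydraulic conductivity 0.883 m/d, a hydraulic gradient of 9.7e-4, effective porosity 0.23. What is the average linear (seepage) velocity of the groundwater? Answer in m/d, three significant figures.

0.00372 m/d

q = Ki = 0.883 × 9.7e-4 = 8.565e-4 m/d
v = Ki/n = 0.883·9.7e-4/0.23 = 0.003724 m/d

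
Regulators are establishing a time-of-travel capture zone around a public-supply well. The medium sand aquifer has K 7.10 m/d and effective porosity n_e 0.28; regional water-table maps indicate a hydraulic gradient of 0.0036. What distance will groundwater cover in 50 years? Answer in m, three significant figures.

q = Ki = 7.10 × 0.0036 = 0.02556 m/d
Average linear velocity = 0.02556 / 0.28 = 0.09129 m/d
T = 50 yr × 365 = 18250 d
L = v × T = 0.09129 × 18250 = 1666 m

1670 m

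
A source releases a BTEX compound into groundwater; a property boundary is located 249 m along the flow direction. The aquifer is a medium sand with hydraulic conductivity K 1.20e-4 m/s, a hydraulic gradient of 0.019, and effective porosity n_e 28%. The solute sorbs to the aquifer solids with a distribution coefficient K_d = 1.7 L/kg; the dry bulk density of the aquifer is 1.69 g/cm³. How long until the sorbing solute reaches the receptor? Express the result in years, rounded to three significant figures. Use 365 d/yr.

10.9 years

K = 1.20e-4 m/s × 86400 s/d = 10.37 m/d
q = Ki = 10.37 × 0.019 = 0.1970 m/d
Average linear velocity = 0.1970 / 0.28 = 0.7035 m/d
Retardation R = 1 + ρ_b·K_d/n = 1 + 1.69×1.7/0.28 = 11.26
Contaminant velocity v_c = v/R = 0.7035/11.26 = 0.06248 m/d
t = L/v_c = 249/0.06248 = 3985 d
   = 3985/365 = 10.9 yr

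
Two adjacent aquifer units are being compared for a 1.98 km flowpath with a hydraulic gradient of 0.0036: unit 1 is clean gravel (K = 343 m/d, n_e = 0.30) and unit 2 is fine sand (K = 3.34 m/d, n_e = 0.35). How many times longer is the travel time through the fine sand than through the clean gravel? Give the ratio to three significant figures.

120

Unit 1 (clean gravel): v = 343×0.0036/0.30 = 4.116 m/d, t = 1980/4.116 = 481.0 d
Unit 2 (fine sand): v = 3.34×0.0036/0.35 = 0.03435 m/d, t = 1980/0.03435 = 57630 d
t(fine sand) / t(clean gravel) = 57630/481.0 = 120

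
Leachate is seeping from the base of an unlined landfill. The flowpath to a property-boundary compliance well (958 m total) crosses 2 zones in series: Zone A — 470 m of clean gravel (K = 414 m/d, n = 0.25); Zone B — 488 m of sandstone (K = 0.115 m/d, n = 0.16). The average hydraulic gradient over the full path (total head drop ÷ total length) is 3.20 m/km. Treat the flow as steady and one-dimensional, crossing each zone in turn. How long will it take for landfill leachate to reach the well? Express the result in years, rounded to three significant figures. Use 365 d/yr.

742 years

Continuity: the same q passes through each zone, so ΔH = q·Σ(L_j/K_j) — the zones act as resistances in series.
Σ(L/K) = 470/414 + 488/0.115 = 1.135 + 4243 = 4245 d
K_eq = L_total / Σ(L/K) = 958 / 4245 = 0.2257 m/d
q = K_eq · i = 0.2257 × 0.0032 = 7.222e-4 m/d (same in every zone)
Zone A: v = q/n = 7.222e-4/0.25 = 0.002889 m/d → t_A = 470/0.002889 = 162700 d
Zone B: v = q/n = 7.222e-4/0.16 = 0.004514 m/d → t_B = 488/0.004514 = 108100 d
Total t = 162700 + 108100 = 270800 d
   = 270800 / 365 = 742 yr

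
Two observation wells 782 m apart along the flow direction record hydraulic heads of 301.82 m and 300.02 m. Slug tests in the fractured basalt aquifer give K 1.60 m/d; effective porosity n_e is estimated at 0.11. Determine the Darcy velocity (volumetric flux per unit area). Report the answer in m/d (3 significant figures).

Hydraulic gradient i = (301.82 − 300.02) / 782 = 1.80 / 782 = 0.002302
Specific discharge q = 1.60 × 0.002302 = 0.003683 m/d

0.00368 m/d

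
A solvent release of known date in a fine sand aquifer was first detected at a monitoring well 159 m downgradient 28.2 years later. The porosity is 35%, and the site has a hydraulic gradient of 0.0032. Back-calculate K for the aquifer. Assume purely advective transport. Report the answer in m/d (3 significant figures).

t = 28.2 years = 10290 d
v = L / t = 159 / 10290 = 0.01545 m/d
K = v · n / i = 0.01545 × 0.35 / 0.0032 = 1.69 m/d

1.69 m/d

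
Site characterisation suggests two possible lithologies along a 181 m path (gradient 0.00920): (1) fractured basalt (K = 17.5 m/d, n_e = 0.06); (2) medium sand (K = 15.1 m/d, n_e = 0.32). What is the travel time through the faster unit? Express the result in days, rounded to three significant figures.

67.5 days

Unit 1 (fractured basalt): v = 17.5×0.0092/0.06 = 2.683 m/d, t = 181/2.683 = 67.45 d
Unit 2 (medium sand): v = 15.1×0.0092/0.32 = 0.4341 m/d, t = 181/0.4341 = 416.9 d
Faster unit: t = 67.5 d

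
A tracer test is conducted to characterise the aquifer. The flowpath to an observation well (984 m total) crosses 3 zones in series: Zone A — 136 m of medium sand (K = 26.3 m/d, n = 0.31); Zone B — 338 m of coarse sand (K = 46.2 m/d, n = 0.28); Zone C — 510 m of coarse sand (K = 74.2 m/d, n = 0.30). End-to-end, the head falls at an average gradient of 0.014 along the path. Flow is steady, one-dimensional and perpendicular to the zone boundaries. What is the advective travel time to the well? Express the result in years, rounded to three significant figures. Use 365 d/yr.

1.12 years

Steady 1-D flow in series ⇒ the Darcy flux q is identical in every zone and the zone head losses add (resistances L/K in series).
Σ(L/K) = 136/26.3 + 338/46.2 + 510/74.2 = 5.171 + 7.316 + 6.873 = 19.36 d
K_eq = L_total / Σ(L/K) = 984 / 19.36 = 50.83 m/d
q = K_eq · i = 50.83 × 0.014 = 0.7116 m/d (same in every zone)
Zone A: v = q/n = 0.7116/0.31 = 2.295 m/d → t_A = 136/2.295 = 59.25 d
Zone B: v = q/n = 0.7116/0.28 = 2.541 m/d → t_B = 338/2.541 = 133.0 d
Zone C: v = q/n = 0.7116/0.30 = 2.372 m/d → t_C = 510/2.372 = 215.0 d
Total t = 59.25 + 133.0 + 215.0 = 407.3 d
   = 407.3 / 365 = 1.12 yr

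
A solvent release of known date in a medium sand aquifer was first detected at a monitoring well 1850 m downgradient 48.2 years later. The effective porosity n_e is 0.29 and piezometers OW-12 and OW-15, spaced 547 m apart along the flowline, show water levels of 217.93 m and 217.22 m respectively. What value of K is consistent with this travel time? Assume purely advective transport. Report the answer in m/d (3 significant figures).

23.5 m/d

Hydraulic gradient i = (217.93 − 217.22) / 547 = 0.71 / 547 = 0.001298
t = 48.2 years = 17590 d
v = L / t = 1850 / 17590 = 0.1052 m/d
K = v · n / i = 0.1052 × 0.29 / 0.001298 = 23.5 m/d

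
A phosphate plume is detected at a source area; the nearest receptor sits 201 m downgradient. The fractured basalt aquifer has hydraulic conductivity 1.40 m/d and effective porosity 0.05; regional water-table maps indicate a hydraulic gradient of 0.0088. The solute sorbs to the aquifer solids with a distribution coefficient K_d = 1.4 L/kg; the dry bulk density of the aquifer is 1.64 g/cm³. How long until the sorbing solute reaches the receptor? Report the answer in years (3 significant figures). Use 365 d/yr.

105 years

Darcy flux q = K·i = 1.40 × 0.0088 = 0.01232 m/d
v_s = q/n_e = 0.01232/0.05 = 0.2464 m/d
Retardation R = 1 + ρ_b·K_d/n = 1 + 1.64×1.4/0.05 = 46.92
Contaminant velocity v_c = v/R = 0.2464/46.92 = 0.005251 m/d
t = L/v_c = 201/0.005251 = 38270 d
   = 38270/365 = 105 yr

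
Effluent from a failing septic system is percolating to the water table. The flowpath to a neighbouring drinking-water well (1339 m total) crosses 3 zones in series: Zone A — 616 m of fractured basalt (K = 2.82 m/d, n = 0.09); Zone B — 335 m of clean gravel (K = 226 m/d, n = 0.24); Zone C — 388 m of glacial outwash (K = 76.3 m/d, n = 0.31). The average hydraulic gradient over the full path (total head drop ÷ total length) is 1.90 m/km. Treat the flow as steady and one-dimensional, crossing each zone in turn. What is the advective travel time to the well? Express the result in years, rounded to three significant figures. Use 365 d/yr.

Continuity: the same q passes through each zone, so ΔH = q·Σ(L_j/K_j) — the zones act as resistances in series.
Σ(L/K) = 616/2.82 + 335/226 + 388/76.3 = 218.4 + 1.482 + 5.085 = 225.0 d
K_eq = L_total / Σ(L/K) = 1339 / 225.0 = 5.951 m/d
q = K_eq · i = 5.951 × 0.0019 = 0.01131 m/d (same in every zone)
Zone A: v = q/n = 0.01131/0.09 = 0.1256 m/d → t_A = 616/0.1256 = 4903 d
Zone B: v = q/n = 0.01131/0.24 = 0.04711 m/d → t_B = 335/0.04711 = 7111 d
Zone C: v = q/n = 0.01131/0.31 = 0.03647 m/d → t_C = 388/0.03647 = 10640 d
Total t = 4903 + 7111 + 10640 = 22650 d
   = 22650 / 365 = 62.1 yr

62.1 years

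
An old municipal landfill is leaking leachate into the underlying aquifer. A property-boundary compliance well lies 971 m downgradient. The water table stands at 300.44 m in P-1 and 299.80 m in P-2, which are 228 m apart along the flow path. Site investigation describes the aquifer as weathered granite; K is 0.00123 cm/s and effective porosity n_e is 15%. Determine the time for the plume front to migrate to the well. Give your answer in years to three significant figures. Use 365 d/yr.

Hydraulic gradient i = (300.44 − 299.80) / 228 = 0.64 / 228 = 0.002807
K = 0.00123 cm/s × 864 = 1.063 m/d
Darcy flux q = K·i = 1.063 × 0.002807 = 0.002983 m/d
Seepage velocity v = q / n = 0.002983 / 0.15 = 0.01989 m/d
t = L / v = 971 / 0.01989 = 48830 d
   = 48830 / 365 = 134 yr

134 years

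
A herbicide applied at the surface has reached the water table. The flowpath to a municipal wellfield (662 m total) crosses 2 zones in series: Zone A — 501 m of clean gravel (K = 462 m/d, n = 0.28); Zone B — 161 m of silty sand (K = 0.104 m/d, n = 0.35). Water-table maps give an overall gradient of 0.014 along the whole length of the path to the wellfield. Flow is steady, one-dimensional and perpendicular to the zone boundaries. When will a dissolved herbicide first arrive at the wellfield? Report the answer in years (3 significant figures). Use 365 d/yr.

Continuity: the same q passes through each zone, so ΔH = q·Σ(L_j/K_j) — the zones act as resistances in series.
Σ(L/K) = 501/462 + 161/0.104 = 1.084 + 1548 = 1549 d
K_eq = L_total / Σ(L/K) = 662 / 1549 = 0.4273 m/d
q = K_eq · i = 0.4273 × 0.014 = 0.005983 m/d (same in every zone)
Zone A: v = q/n = 0.005983/0.28 = 0.02137 m/d → t_A = 501/0.02137 = 23450 d
Zone B: v = q/n = 0.005983/0.35 = 0.01709 m/d → t_B = 161/0.01709 = 9419 d
Total t = 23450 + 9419 = 32870 d
   = 32870 / 365 = 90.0 yr

90.0 years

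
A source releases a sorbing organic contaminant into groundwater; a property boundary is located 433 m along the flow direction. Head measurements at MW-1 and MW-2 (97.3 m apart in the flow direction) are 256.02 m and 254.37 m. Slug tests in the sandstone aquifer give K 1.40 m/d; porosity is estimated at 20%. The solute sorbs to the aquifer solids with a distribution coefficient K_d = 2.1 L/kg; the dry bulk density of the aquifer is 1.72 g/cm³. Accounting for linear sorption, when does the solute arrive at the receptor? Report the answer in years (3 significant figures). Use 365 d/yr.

190 years

Hydraulic gradient i = (256.02 − 254.37) / 97.3 = 1.65 / 97.3 = 0.01696
Darcy flux q = K·i = 1.40 × 0.01696 = 0.02374 m/d
Average linear velocity = 0.02374 / 0.20 = 0.1187 m/d
Retardation R = 1 + ρ_b·K_d/n = 1 + 1.72×2.1/0.20 = 19.06
Contaminant velocity v_c = v/R = 0.1187/19.06 = 0.006228 m/d
t = L/v_c = 433/0.006228 = 69530 d
   = 69530/365 = 190 yr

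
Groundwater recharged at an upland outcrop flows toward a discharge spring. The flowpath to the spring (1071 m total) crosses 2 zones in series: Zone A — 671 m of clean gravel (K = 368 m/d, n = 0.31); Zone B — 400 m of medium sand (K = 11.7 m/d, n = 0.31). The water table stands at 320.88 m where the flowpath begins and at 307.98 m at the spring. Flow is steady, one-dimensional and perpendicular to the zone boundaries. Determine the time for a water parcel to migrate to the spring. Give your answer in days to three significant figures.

927 days

Total head drop ΔH = 320.88 − 307.98 = 12.90 m
Steady 1-D flow in series ⇒ the Darcy flux q is identical in every zone and the zone head losses add (resistances L/K in series).
Σ(L/K) = 671/368 + 400/11.7 = 1.823 + 34.19 = 36.01 d
q = ΔH / Σ(L/K) = 12.90 / 36.01 = 0.3582 m/d (same in every zone)
Zone A: v = q/n = 0.3582/0.31 = 1.156 m/d → t_A = 671/1.156 = 580.7 d
Zone B: v = q/n = 0.3582/0.31 = 1.156 m/d → t_B = 400/1.156 = 346.2 d
Total t = 580.7 + 346.2 = 926.8 d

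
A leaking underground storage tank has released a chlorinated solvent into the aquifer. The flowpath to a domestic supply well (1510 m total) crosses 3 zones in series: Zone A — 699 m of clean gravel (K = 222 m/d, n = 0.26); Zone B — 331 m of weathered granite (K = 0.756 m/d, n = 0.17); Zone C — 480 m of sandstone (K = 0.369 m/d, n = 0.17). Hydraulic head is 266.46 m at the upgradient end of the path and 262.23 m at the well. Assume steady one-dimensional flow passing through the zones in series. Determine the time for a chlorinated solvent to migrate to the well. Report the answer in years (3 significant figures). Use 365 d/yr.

Total head drop ΔH = 266.46 − 262.23 = 4.23 m
Continuity: the same q passes through each zone, so ΔH = q·Σ(L_j/K_j) — the zones act as resistances in series.
Σ(L/K) = 699/222 + 331/0.756 + 480/0.369 = 3.149 + 437.8 + 1301 = 1742 d
q = ΔH / Σ(L/K) = 4.23 / 1742 = 0.002429 m/d (same in every zone)
Zone A: v = q/n = 0.002429/0.26 = 0.009341 m/d → t_A = 699/0.009341 = 74840 d
Zone B: v = q/n = 0.002429/0.17 = 0.01429 m/d → t_B = 331/0.01429 = 23170 d
Zone C: v = q/n = 0.002429/0.17 = 0.01429 m/d → t_C = 480/0.01429 = 33600 d
Total t = 74840 + 23170 + 33600 = 131600 d
   = 131600 / 365 = 361 yr

361 years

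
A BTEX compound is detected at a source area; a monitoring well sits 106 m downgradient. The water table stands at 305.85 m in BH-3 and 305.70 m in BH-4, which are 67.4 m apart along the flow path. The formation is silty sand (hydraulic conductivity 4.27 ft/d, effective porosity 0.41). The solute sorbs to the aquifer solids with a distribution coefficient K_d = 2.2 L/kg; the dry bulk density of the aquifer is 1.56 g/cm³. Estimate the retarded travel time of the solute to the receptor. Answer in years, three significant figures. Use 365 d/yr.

385 years

Hydraulic gradient i = (305.85 − 305.70) / 67.4 = 0.15 / 67.4 = 0.002226
K = 4.27 ft/d × 0.3048 = 1.301 m/d
q = Ki = 1.301 × 0.002226 = 0.002897 m/d
v = Ki/n = 1.301·0.002226/0.41 = 0.007065 m/d
Retardation R = 1 + ρ_b·K_d/n = 1 + 1.56×2.2/0.41 = 9.371
Contaminant velocity v_c = v/R = 0.007065/9.371 = 7.539e-4 m/d
t = L/v_c = 106/7.539e-4 = 140600 d
   = 140600/365 = 385 yr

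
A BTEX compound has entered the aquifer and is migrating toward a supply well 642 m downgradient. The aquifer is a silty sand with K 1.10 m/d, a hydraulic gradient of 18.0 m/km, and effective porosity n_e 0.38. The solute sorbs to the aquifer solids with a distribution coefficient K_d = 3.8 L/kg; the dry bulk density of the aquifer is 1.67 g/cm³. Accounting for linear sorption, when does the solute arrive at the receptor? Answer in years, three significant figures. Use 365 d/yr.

q = Ki = 1.10 × 0.018 = 0.01980 m/d
v_s = q/n_e = 0.01980/0.38 = 0.05211 m/d
Retardation R = 1 + ρ_b·K_d/n = 1 + 1.67×3.8/0.38 = 17.70
Contaminant velocity v_c = v/R = 0.05211/17.70 = 0.002944 m/d
t = L/v_c = 642/0.002944 = 218100 d
   = 218100/365 = 597 yr

597 years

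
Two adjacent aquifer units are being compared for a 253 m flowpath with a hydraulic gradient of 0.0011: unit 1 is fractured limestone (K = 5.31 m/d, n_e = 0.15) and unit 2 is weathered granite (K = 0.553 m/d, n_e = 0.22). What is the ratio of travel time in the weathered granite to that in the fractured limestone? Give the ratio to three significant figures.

Unit 1 (fractured limestone): v = 5.31×0.0011/0.15 = 0.03894 m/d, t = 253/0.03894 = 6497 d
Unit 2 (weathered granite): v = 0.553×0.0011/0.22 = 0.002765 m/d, t = 253/0.002765 = 91500 d
t(weathered granite) / t(fractured limestone) = 91500/6497 = 14.1

14.1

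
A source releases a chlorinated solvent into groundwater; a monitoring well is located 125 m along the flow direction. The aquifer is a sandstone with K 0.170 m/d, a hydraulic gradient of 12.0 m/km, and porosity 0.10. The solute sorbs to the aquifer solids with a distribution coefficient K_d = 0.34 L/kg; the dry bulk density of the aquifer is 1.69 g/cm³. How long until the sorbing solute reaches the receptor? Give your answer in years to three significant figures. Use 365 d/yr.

113 years

q = Ki = 0.170 × 0.012 = 0.002040 m/d
Average linear velocity = 0.002040 / 0.10 = 0.02040 m/d
Retardation R = 1 + ρ_b·K_d/n = 1 + 1.69×0.34/0.10 = 6.746
Contaminant velocity v_c = v/R = 0.02040/6.746 = 0.003024 m/d
t = L/v_c = 125/0.003024 = 41340 d
   = 41340/365 = 113 yr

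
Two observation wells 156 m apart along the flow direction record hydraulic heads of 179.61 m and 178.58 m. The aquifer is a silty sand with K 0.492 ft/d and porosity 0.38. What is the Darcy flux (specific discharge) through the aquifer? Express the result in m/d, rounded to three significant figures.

9.90e-4 m/d

Hydraulic gradient i = (179.61 − 178.58) / 156 = 1.03 / 156 = 0.006603
K = 0.492 ft/d × 0.3048 = 0.1500 m/d
Darcy flux q = K·i = 0.1500 × 0.006603 = 9.901e-4 m/d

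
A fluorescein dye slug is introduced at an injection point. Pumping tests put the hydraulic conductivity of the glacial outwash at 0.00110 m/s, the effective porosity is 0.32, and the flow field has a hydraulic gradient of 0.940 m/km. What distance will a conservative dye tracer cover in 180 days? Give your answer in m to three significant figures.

50.3 m

K = 0.00110 m/s × 86400 s/d = 95.04 m/d
Darcy flux q = K·i = 95.04 × 9.4e-4 = 0.08934 m/d
v = Ki/n = 95.04·9.4e-4/0.32 = 0.2792 m/d
L = v × T = 0.2792 × 180 = 50.25 m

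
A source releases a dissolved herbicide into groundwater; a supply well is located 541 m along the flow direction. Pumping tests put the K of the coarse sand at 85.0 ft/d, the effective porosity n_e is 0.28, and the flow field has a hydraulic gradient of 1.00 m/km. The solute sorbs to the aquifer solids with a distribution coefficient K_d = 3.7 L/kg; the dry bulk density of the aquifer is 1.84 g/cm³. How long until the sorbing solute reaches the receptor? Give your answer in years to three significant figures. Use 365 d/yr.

406 years

K = 85.0 ft/d × 0.3048 = 25.91 m/d
Specific discharge q = 25.91 × 0.0010 = 0.02591 m/d
Seepage velocity v = q / n = 0.02591 / 0.28 = 0.09253 m/d
Retardation R = 1 + ρ_b·K_d/n = 1 + 1.84×3.7/0.28 = 25.31
Contaminant velocity v_c = v/R = 0.09253/25.31 = 0.003655 m/d
t = L/v_c = 541/0.003655 = 148000 d
   = 148000/365 = 406 yr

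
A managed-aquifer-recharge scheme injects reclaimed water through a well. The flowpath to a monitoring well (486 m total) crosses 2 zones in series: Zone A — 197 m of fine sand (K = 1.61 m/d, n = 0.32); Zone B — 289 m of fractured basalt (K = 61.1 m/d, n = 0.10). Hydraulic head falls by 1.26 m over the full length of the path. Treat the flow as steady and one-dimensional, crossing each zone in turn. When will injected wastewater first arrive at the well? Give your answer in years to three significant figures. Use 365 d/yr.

Continuity: the same q passes through each zone, so ΔH = q·Σ(L_j/K_j) — the zones act as resistances in series.
Σ(L/K) = 197/1.61 + 289/61.1 = 122.4 + 4.730 = 127.1 d
q = ΔH / Σ(L/K) = 1.26 / 127.1 = 0.009914 m/d (same in every zone)
Zone A: v = q/n = 0.009914/0.32 = 0.03098 m/d → t_A = 197/0.03098 = 6359 d
Zone B: v = q/n = 0.009914/0.10 = 0.09914 m/d → t_B = 289/0.09914 = 2915 d
Total t = 6359 + 2915 = 9274 d
   = 9274 / 365 = 25.4 yr

25.4 years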